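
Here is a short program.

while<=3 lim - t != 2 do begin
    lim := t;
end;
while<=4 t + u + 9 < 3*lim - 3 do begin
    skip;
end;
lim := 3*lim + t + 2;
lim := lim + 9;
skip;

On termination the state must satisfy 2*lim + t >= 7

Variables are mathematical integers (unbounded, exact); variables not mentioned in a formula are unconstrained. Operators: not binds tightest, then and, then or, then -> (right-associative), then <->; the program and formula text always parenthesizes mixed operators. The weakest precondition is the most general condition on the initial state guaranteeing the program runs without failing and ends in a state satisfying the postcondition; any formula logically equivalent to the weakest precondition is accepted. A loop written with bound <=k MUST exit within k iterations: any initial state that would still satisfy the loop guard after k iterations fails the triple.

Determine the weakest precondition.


Working backward. After the program, 2*lim + t >= 7 must hold.
Before skip: 2*lim + t >= 7
Before lim := lim + 9: 2*lim + t >= -11
Before lim := 3*lim + t + 2: 6*lim + 3*t >= -15
Before the loop (bound <=4), unroll the exhaustion recursion (WP_0 = exit-now case; WP_j = one more guarded iteration, up to j = 4):
  WP_0: (not (t + u < 3*lim - 12)) and 6*lim + 3*t >= -15
  WP_1: (t + u < 3*lim - 12 -> ((not (t + u < 3*lim - 12)) and 6*lim + 3*t >= -15)) and ((not (t + u < 3*lim - 12)) -> 6*lim + 3*t >= -15)
  WP_2: (t + u < 3*lim - 12 -> ((t + u < 3*lim - 12 -> ((not (t + u < 3*lim - 12)) and 6*lim + 3*t >= -15)) and ((not (t + u < 3*lim - 12)) -> 6*lim + 3*t >= -15))) and ((not (t + u < 3*lim - 12)) -> 6*lim + 3*t >= -15)
  WP_3: (t + u < 3*lim - 12 -> ((t + u < 3*lim - 12 -> ((t + u < 3*lim - 12 -> ((not (t + u < 3*lim - 12)) and 6*lim + 3*t >= -15)) and ((not (t + u < 3*lim - 12)) -> 6*lim + 3*t >= -15))) and ((not (t + u < 3*lim - 12)) -> 6*lim + 3*t >= -15))) and ((not (t + u < 3*lim - 12)) -> 6*lim + 3*t >= -15)
  WP_4: (t + u < 3*lim - 12 -> ((t + u < 3*lim - 12 -> ((t + u < 3*lim - 12 -> ((t + u < 3*lim - 12 -> ((not (t + u < 3*lim - 12)) and 6*lim + 3*t >= -15)) and ((not (t + u < 3*lim - 12)) -> 6*lim + 3*t >= -15))) and ((not (t + u < 3*lim - 12)) -> 6*lim + 3*t >= -15))) and ((not (t + u < 3*lim - 12)) -> 6*lim + 3*t >= -15))) and ((not (t + u < 3*lim - 12)) -> 6*lim + 3*t >= -15)
So before the loop: (t + u < 3*lim - 12 -> ((t + u < 3*lim - 12 -> ((t + u < 3*lim - 12 -> ((t + u < 3*lim - 12 -> ((not (t + u < 3*lim - 12)) and 6*lim + 3*t >= -15)) and ((not (t + u < 3*lim - 12)) -> 6*lim + 3*t >= -15))) and ((not (t + u < 3*lim - 12)) -> 6*lim + 3*t >= -15))) and ((not (t + u < 3*lim - 12)) -> 6*lim + 3*t >= -15))) and ((not (t + u < 3*lim - 12)) -> 6*lim + 3*t >= -15)
Before the loop (bound <=3), unroll the exhaustion recursion (WP_0 = exit-now case; WP_j = one more guarded iteration, up to j = 3):
  WP_0: (not (lim != t + 2)) and (t + u < 3*lim - 12 -> ((t + u < 3*lim - 12 -> ((t + u < 3*lim - 12 -> ((t + u < 3*lim - 12 -> ((not (t + u < 3*lim - 12)) and 6*lim + 3*t >= -15)) and ((not (t + u < 3*lim - 12)) -> 6*lim + 3*t >= -15))) and ((not (t + u < 3*lim - 12)) -> 6*lim + 3*t >= -15))) and ((not (t + u < 3*lim - 12)) -> 6*lim + 3*t >= -15))) and ((not (t + u < 3*lim - 12)) -> 6*lim + 3*t >= -15)
  WP_1: (not (lim != t + 2)) and ((not (lim != t + 2)) -> ((t + u < 3*lim - 12 -> ((t + u < 3*lim - 12 -> ((t + u < 3*lim - 12 -> ((t + u < 3*lim - 12 -> ((not (t + u < 3*lim - 12)) and 6*lim + 3*t >= -15)) and ((not (t + u < 3*lim - 12)) -> 6*lim + 3*t >= -15))) and ((not (t + u < 3*lim - 12)) -> 6*lim + 3*t >= -15))) and ((not (t + u < 3*lim - 12)) -> 6*lim + 3*t >= -15))) and ((not (t + u < 3*lim - 12)) -> 6*lim + 3*t >= -15)))
  WP_2: (not (lim != t + 2)) and ((not (lim != t + 2)) -> ((t + u < 3*lim - 12 -> ((t + u < 3*lim - 12 -> ((t + u < 3*lim - 12 -> ((t + u < 3*lim - 12 -> ((not (t + u < 3*lim - 12)) and 6*lim + 3*t >= -15)) and ((not (t + u < 3*lim - 12)) -> 6*lim + 3*t >= -15))) and ((not (t + u < 3*lim - 12)) -> 6*lim + 3*t >= -15))) and ((not (t + u < 3*lim - 12)) -> 6*lim + 3*t >= -15))) and ((not (t + u < 3*lim - 12)) -> 6*lim + 3*t >= -15)))
  WP_3: (not (lim != t + 2)) and ((not (lim != t + 2)) -> ((t + u < 3*lim - 12 -> ((t + u < 3*lim - 12 -> ((t + u < 3*lim - 12 -> ((t + u < 3*lim - 12 -> ((not (t + u < 3*lim - 12)) and 6*lim + 3*t >= -15)) and ((not (t + u < 3*lim - 12)) -> 6*lim + 3*t >= -15))) and ((not (t + u < 3*lim - 12)) -> 6*lim + 3*t >= -15))) and ((not (t + u < 3*lim - 12)) -> 6*lim + 3*t >= -15))) and ((not (t + u < 3*lim - 12)) -> 6*lim + 3*t >= -15)))
So before the loop: (not (lim != t + 2)) and ((not (lim != t + 2)) -> ((t + u < 3*lim - 12 -> ((t + u < 3*lim - 12 -> ((t + u < 3*lim - 12 -> ((t + u < 3*lim - 12 -> ((not (t + u < 3*lim - 12)) and 6*lim + 3*t >= -15)) and ((not (t + u < 3*lim - 12)) -> 6*lim + 3*t >= -15))) and ((not (t + u < 3*lim - 12)) -> 6*lim + 3*t >= -15))) and ((not (t + u < 3*lim - 12)) -> 6*lim + 3*t >= -15))) and ((not (t + u < 3*lim - 12)) -> 6*lim + 3*t >= -15)))
Answer: WP = (not (lim != t + 2)) and ((not (lim != t + 2)) -> ((t + u < 3*lim - 12 -> ((t + u < 3*lim - 12 -> ((t + u < 3*lim - 12 -> ((t + u < 3*lim - 12 -> ((not (t + u < 3*lim - 12)) and 6*lim + 3*t >= -15)) and ((not (t + u < 3*lim - 12)) -> 6*lim + 3*t >= -15))) and ((not (t + u < 3*lim - 12)) -> 6*lim + 3*t >= -15))) and ((not (t + u < 3*lim - 12)) -> 6*lim + 3*t >= -15))) and ((not (t + u < 3*lim - 12)) -> 6*lim + 3*t >= -15)))


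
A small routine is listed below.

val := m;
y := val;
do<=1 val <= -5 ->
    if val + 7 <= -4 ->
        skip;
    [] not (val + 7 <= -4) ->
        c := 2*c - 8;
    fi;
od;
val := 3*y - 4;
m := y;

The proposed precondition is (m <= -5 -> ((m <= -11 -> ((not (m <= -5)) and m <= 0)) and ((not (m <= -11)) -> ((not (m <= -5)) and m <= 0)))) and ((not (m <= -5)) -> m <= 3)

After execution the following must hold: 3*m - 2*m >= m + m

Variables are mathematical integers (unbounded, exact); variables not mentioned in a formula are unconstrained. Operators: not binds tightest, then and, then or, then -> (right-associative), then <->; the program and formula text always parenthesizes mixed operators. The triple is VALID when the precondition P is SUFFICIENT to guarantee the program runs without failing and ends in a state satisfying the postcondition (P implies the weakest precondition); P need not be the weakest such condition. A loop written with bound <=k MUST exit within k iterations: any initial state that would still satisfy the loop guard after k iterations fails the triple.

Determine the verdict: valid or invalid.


Working backward. After the program, the postcondition 3*m - 2*m >= m + m must hold; in canonical form it is m <= 0.
Before m := y: y <= 0
Before val := 3*y - 4: y <= 0
Before the loop (bound <=1), unroll the exhaustion recursion (WP_0 = exit-now case; WP_j = one more guarded iteration, up to j = 1):
  WP_0: (not (val <= -5)) and y <= 0
  WP_1: (val <= -5 -> ((val <= -11 -> ((not (val <= -5)) and y <= 0)) and ((not (val <= -11)) -> ((not (val <= -5)) and y <= 0)))) and ((not (val <= -5)) -> y <= 0)
So before the loop: (val <= -5 -> ((val <= -11 -> ((not (val <= -5)) and y <= 0)) and ((not (val <= -11)) -> ((not (val <= -5)) and y <= 0)))) and ((not (val <= -5)) -> y <= 0)
Before y := val: (val <= -5 -> ((val <= -11 -> ((not (val <= -5)) and val <= 0)) and ((not (val <= -11)) -> ((not (val <= -5)) and val <= 0)))) and ((not (val <= -5)) -> val <= 0)
Before val := m: (m <= -5 -> ((m <= -11 -> ((not (m <= -5)) and m <= 0)) and ((not (m <= -11)) -> ((not (m <= -5)) and m <= 0)))) and ((not (m <= -5)) -> m <= 0)
The weakest precondition is (m <= -5 -> ((m <= -11 -> ((not (m <= -5)) and m <= 0)) and ((not (m <= -11)) -> ((not (m <= -5)) and m <= 0)))) and ((not (m <= -5)) -> m <= 0).
Check whether (m <= -5 -> ((m <= -11 -> ((not (m <= -5)) and m <= 0)) and ((not (m <= -11)) -> ((not (m <= -5)) and m <= 0)))) and ((not (m <= -5)) -> m <= 3) implies it.
Countermodel: at the initial state m = 1, the precondition holds but the weakest precondition fails.
Answer: invalid


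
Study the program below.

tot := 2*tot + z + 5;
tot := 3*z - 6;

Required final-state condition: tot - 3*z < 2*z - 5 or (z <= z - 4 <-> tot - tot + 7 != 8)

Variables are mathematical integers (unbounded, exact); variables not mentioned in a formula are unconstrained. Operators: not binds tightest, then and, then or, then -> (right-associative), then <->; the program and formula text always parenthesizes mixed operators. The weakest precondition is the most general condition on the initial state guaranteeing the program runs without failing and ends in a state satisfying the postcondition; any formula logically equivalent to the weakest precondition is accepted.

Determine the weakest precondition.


Working backward. After the program, the postcondition tot - 3*z < 2*z - 5 or (z <= z - 4 <-> tot - tot + 7 != 8) must hold; in canonical form it is tot < 5*z - 5.
Before tot := 3*z - 6: 2*z > -1
Before tot := 2*tot + z + 5: 2*z > -1
Answer: WP = 2*z > -1


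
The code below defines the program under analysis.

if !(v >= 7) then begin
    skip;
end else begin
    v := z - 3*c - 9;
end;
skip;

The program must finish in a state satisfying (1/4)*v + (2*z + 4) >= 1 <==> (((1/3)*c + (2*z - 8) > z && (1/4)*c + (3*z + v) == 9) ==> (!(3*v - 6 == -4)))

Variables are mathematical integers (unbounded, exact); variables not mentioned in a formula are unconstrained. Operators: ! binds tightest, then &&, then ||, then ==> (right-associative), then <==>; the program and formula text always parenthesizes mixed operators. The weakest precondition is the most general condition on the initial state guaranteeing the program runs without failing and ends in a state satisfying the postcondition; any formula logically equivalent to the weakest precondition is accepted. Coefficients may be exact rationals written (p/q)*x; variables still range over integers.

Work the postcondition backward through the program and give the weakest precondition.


Working backward. After the program, the postcondition (1/4)*v + (2*z + 4) >= 1 <==> (((1/3)*c + (2*z - 8) > z && (1/4)*c + (3*z + v) == 9) ==> (!(3*v - 6 == -4))) must hold; in canonical form it is (1/4)*v + 2*z >= -3 <==> (((1/3)*c + z > 8 && (1/4)*c + v + 3*z == 9) ==> (!(3*v == 2))).
Before skip: (1/4)*v + 2*z >= -3 <==> (((1/3)*c + z > 8 && (1/4)*c + v + 3*z == 9) ==> (!(3*v == 2)))
Then branch requires (1/4)*v + 2*z >= -3 <==> (((1/3)*c + z > 8 && (1/4)*c + v + 3*z == 9) ==> (!(3*v == 2))); else branch requires (9/4)*z >= (3/4)*c - 3/4 <==> (((1/3)*c + z > 8 && 4*z == (11/4)*c + 18) ==> (!(3*z == 9*c + 29))).
Before the if: ((!(v >= 7)) ==> ((1/4)*v + 2*z >= -3 <==> (((1/3)*c + z > 8 && (1/4)*c + v + 3*z == 9) ==> (!(3*v == 2))))) && (v >= 7 ==> ((9/4)*z >= (3/4)*c - 3/4 <==> (((1/3)*c + z > 8 && 4*z == (11/4)*c + 18) ==> (!(3*z == 9*c + 29)))))
Answer: WP = ((!(v >= 7)) ==> ((1/4)*v + 2*z >= -3 <==> (((1/3)*c + z > 8 && (1/4)*c + v + 3*z == 9) ==> (!(3*v == 2))))) && (v >= 7 ==> ((9/4)*z >= (3/4)*c - 3/4 <==> (((1/3)*c + z > 8 && 4*z == (11/4)*c + 18) ==> (!(3*z == 9*c + 29)))))


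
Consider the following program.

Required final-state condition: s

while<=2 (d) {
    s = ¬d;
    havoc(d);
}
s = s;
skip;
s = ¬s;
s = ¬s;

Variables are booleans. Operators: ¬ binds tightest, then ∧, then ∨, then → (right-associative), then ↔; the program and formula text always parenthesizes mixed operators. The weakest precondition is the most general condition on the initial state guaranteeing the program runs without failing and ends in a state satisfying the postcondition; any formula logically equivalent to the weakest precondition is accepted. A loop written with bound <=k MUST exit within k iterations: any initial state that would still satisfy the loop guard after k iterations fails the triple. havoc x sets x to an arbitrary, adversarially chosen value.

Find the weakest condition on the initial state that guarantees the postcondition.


Working backward. After the program, s must hold.
Before s := ¬s: ¬s
Before s := ¬s: s
Before skip: s
Before s := s: s
Before the loop (bound <=2), unroll the exhaustion recursion (WP_0 = exit-now case; WP_j = one more guarded iteration, up to j = 2):
  WP_0: (¬d) ∧ s
  WP_1: (¬d) ∧ ((¬d) → s)
  WP_2: (¬d) ∧ ((¬d) → s)
So before the loop: (¬d) ∧ ((¬d) → s)
Answer: WP = (¬d) ∧ ((¬d) → s)


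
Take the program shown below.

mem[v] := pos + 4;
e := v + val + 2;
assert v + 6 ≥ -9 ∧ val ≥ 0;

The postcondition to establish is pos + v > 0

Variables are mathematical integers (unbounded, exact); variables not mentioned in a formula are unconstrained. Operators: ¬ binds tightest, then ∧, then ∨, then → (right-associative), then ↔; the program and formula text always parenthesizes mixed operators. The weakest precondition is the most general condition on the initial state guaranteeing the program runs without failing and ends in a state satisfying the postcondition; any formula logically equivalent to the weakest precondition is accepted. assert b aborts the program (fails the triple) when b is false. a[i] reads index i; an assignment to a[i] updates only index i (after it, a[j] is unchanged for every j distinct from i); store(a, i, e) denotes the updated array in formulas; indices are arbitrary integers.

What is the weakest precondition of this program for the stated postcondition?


Working backward. After the program, pos + v > 0 must hold.
Before assert v + 6 ≥ -9 ∧ val ≥ 0: v ≥ -15 ∧ val ≥ 0 ∧ pos + v > 0
Before e := v + val + 2: v ≥ -15 ∧ val ≥ 0 ∧ pos + v > 0
Before mem[v] := pos + 4: v ≥ -15 ∧ val ≥ 0 ∧ pos + v > 0
Answer: WP = v ≥ -15 ∧ val ≥ 0 ∧ pos + v > 0


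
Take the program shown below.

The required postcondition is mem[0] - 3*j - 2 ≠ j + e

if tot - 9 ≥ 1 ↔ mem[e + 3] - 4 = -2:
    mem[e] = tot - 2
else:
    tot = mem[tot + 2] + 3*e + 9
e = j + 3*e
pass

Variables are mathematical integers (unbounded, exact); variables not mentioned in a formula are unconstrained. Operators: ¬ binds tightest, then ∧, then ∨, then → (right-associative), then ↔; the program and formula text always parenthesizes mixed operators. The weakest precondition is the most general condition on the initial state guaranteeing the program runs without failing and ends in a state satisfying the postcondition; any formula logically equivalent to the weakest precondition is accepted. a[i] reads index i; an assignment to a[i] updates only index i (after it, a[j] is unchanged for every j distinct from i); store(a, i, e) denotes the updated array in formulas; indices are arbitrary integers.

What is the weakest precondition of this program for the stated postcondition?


Working backward. After the program, the postcondition mem[0] - 3*j - 2 ≠ j + e must hold; in canonical form it is mem[0] ≠ e + 4*j + 2.
Before skip: mem[0] ≠ e + 4*j + 2
Before e := j + 3*e: mem[0] ≠ 3*e + 5*j + 2
Then branch requires store(mem, e, tot - 2)[0] ≠ 3*e + 5*j + 2; else branch requires mem[0] ≠ 3*e + 5*j + 2.
Before the if: ((tot ≥ 10 ↔ mem[e + 3] = 2) → store(mem, e, tot - 2)[0] ≠ 3*e + 5*j + 2) ∧ ((¬(tot ≥ 10 ↔ mem[e + 3] = 2)) → mem[0] ≠ 3*e + 5*j + 2)
Answer: WP = ((tot ≥ 10 ↔ mem[e + 3] = 2) → store(mem, e, tot - 2)[0] ≠ 3*e + 5*j + 2) ∧ ((¬(tot ≥ 10 ↔ mem[e + 3] = 2)) → mem[0] ≠ 3*e + 5*j + 2)


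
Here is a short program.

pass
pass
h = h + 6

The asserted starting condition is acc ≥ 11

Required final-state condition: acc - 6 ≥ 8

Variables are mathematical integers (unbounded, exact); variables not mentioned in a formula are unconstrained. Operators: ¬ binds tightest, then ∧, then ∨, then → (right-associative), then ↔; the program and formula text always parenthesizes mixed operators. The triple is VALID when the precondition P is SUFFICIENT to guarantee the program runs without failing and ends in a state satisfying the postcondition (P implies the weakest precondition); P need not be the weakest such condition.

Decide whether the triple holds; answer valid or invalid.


Working backward. After the program, the postcondition acc - 6 ≥ 8 must hold; in canonical form it is acc ≥ 14.
Before h := h + 6: acc ≥ 14
Before skip: acc ≥ 14
Before skip: acc ≥ 14
The weakest precondition is acc ≥ 14.
Check whether acc ≥ 11 implies it.
Countermodel: at the initial state acc = 11, the precondition holds but the weakest precondition fails.
Answer: invalid


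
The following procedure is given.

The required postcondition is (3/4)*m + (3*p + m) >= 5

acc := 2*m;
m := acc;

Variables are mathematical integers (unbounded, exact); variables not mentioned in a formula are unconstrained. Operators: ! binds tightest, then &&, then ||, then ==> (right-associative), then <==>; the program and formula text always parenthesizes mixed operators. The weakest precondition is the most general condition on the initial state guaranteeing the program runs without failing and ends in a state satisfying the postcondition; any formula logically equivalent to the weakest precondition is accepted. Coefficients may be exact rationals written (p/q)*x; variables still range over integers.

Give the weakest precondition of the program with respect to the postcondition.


Working backward. After the program, the postcondition (3/4)*m + (3*p + m) >= 5 must hold; in canonical form it is (7/4)*m + 3*p >= 5.
Before m := acc: (7/4)*acc + 3*p >= 5
Before acc := 2*m: (7/2)*m + 3*p >= 5
Answer: WP = (7/2)*m + 3*p >= 5


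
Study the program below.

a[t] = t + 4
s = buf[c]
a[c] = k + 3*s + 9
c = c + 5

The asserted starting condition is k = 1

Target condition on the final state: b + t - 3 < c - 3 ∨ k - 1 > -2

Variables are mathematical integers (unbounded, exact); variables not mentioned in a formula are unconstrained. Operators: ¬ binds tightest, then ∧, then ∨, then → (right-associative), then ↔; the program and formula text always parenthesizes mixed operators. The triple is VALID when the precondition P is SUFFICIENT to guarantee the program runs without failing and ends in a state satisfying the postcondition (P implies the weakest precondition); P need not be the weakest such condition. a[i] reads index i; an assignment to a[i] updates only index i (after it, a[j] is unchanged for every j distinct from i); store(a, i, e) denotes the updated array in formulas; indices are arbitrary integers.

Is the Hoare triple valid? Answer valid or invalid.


Working backward. After the program, the postcondition b + t - 3 < c - 3 ∨ k - 1 > -2 must hold; in canonical form it is b + t < c ∨ k > -1.
Before c := c + 5: b + t < c + 5 ∨ k > -1
Before a[c] := k + 3*s + 9: b + t < c + 5 ∨ k > -1
Before s := buf[c]: b + t < c + 5 ∨ k > -1
Before a[t] := t + 4: b + t < c + 5 ∨ k > -1
The weakest precondition is b + t < c + 5 ∨ k > -1.
Check whether k = 1 implies it.
Every state satisfying the precondition satisfies the weakest precondition: the implication holds.
Answer: valid


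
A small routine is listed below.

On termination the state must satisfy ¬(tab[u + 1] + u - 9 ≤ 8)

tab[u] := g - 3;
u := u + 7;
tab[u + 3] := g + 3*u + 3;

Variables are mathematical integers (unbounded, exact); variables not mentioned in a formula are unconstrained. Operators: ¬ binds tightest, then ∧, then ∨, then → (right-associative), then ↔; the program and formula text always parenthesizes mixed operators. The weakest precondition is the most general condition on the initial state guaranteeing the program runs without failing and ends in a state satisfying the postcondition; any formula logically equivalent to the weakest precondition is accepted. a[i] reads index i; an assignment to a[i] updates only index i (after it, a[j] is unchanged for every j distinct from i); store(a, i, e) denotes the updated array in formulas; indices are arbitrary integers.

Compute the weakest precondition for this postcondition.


Working backward. After the program, the postcondition ¬(tab[u + 1] + u - 9 ≤ 8) must hold; in canonical form it is ¬(tab[u + 1] + u ≤ 17).
Before tab[u + 3] := g + 3*u + 3: ¬(store(tab, u + 3, g + 3*u + 3)[u + 1] + u ≤ 17)
Before u := u + 7: ¬(store(tab, u + 10, g + 3*u + 24)[u + 8] + u ≤ 10)
Before tab[u] := g - 3: ¬(store(store(tab, u, g - 3), u + 10, g + 3*u + 24)[u + 8] + u ≤ 10)
Answer: WP = ¬(store(store(tab, u, g - 3), u + 10, g + 3*u + 24)[u + 8] + u ≤ 10)


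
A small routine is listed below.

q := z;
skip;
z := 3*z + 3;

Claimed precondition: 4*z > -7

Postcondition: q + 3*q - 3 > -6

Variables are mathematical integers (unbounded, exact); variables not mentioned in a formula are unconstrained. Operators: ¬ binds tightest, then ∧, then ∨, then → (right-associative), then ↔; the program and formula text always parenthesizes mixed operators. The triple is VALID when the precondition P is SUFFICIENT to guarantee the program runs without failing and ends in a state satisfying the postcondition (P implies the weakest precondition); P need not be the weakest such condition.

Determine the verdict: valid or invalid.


Working backward. After the program, the postcondition q + 3*q - 3 > -6 must hold; in canonical form it is 4*q > -3.
Before z := 3*z + 3: 4*q > -3
Before skip: 4*q > -3
Before q := z: 4*z > -3
The weakest precondition is 4*z > -3.
Check whether 4*z > -7 implies it.
Countermodel: at the initial state z = -1, the precondition holds but the weakest precondition fails.
Answer: invalid


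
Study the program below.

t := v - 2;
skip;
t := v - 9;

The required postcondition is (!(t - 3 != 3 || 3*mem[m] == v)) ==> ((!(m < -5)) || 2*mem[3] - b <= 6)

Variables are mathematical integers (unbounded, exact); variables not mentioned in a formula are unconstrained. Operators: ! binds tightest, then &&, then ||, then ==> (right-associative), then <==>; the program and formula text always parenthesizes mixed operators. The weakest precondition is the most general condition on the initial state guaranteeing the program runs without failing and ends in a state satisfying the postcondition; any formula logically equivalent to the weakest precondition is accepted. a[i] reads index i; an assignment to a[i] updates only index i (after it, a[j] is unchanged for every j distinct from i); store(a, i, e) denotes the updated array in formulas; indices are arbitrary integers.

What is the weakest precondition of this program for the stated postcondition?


Working backward. After the program, the postcondition (!(t - 3 != 3 || 3*mem[m] == v)) ==> ((!(m < -5)) || 2*mem[3] - b <= 6) must hold; in canonical form it is (!(t != 6 || 3*mem[m] == v)) ==> ((!(m < -5)) || 2*mem[3] <= b + 6).
Before t := v - 9: (!(v != 15 || 3*mem[m] == v)) ==> ((!(m < -5)) || 2*mem[3] <= b + 6)
Before skip: (!(v != 15 || 3*mem[m] == v)) ==> ((!(m < -5)) || 2*mem[3] <= b + 6)
Before t := v - 2: (!(v != 15 || 3*mem[m] == v)) ==> ((!(m < -5)) || 2*mem[3] <= b + 6)
Answer: WP = (!(v != 15 || 3*mem[m] == v)) ==> ((!(m < -5)) || 2*mem[3] <= b + 6)


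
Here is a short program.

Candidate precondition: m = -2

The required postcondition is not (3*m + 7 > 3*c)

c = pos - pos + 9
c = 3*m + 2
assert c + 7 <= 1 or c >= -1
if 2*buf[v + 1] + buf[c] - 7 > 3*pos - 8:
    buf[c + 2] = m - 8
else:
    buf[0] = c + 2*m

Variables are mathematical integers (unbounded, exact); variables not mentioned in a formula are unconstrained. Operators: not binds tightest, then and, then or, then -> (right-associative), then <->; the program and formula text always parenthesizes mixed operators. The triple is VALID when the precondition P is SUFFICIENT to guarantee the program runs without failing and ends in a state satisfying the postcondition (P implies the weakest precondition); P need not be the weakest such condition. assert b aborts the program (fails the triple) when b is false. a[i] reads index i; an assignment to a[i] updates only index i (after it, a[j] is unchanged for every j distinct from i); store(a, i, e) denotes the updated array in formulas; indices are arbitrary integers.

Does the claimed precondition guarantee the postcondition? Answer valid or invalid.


Working backward. After the program, the postcondition not (3*m + 7 > 3*c) must hold; in canonical form it is not (3*m > 3*c - 7).
Then branch requires not (3*m > 3*c - 7); else branch requires not (3*m > 3*c - 7).
Before the if: (2*buf[v + 1] + buf[c] > 3*pos - 1 -> (not (3*m > 3*c - 7))) and ((not (2*buf[v + 1] + buf[c] > 3*pos - 1)) -> (not (3*m > 3*c - 7)))
Before assert c + 7 <= 1 or c >= -1: (c <= -6 or c >= -1) and (2*buf[v + 1] + buf[c] > 3*pos - 1 -> (not (3*m > 3*c - 7))) and ((not (2*buf[v + 1] + buf[c] > 3*pos - 1)) -> (not (3*m > 3*c - 7)))
Before c := 3*m + 2: (3*m <= -8 or 3*m >= -3) and (buf[3*m + 2] + 2*buf[v + 1] > 3*pos - 1 -> (not (6*m < 1))) and ((not (buf[3*m + 2] + 2*buf[v + 1] > 3*pos - 1)) -> (not (6*m < 1)))
Before c := pos - pos + 9: (3*m <= -8 or 3*m >= -3) and (buf[3*m + 2] + 2*buf[v + 1] > 3*pos - 1 -> (not (6*m < 1))) and ((not (buf[3*m + 2] + 2*buf[v + 1] > 3*pos - 1)) -> (not (6*m < 1)))
The weakest precondition is (3*m <= -8 or 3*m >= -3) and (buf[3*m + 2] + 2*buf[v + 1] > 3*pos - 1 -> (not (6*m < 1))) and ((not (buf[3*m + 2] + 2*buf[v + 1] > 3*pos - 1)) -> (not (6*m < 1))).
Check whether m = -2 implies it.
Countermodel: at the initial state buf = {[-4] = 0, [1] = 0, elsewhere 0}, m = -2, pos = 0, v = 0, the precondition holds but the weakest precondition fails.
Answer: invalid


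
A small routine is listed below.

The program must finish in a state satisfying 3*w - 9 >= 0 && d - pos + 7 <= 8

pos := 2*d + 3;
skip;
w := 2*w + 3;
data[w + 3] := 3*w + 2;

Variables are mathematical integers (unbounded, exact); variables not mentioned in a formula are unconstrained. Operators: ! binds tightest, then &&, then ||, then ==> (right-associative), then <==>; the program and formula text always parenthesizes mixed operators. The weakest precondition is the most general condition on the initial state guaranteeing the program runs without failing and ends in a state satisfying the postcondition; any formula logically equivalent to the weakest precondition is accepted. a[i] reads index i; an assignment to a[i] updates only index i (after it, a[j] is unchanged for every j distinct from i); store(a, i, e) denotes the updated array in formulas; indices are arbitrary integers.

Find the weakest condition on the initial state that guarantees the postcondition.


Working backward. After the program, the postcondition 3*w - 9 >= 0 && d - pos + 7 <= 8 must hold; in canonical form it is 3*w >= 9 && d <= pos + 1.
Before data[w + 3] := 3*w + 2: 3*w >= 9 && d <= pos + 1
Before w := 2*w + 3: 6*w >= 0 && d <= pos + 1
Before skip: 6*w >= 0 && d <= pos + 1
Before pos := 2*d + 3: 6*w >= 0 && d >= -4
Answer: WP = 6*w >= 0 && d >= -4


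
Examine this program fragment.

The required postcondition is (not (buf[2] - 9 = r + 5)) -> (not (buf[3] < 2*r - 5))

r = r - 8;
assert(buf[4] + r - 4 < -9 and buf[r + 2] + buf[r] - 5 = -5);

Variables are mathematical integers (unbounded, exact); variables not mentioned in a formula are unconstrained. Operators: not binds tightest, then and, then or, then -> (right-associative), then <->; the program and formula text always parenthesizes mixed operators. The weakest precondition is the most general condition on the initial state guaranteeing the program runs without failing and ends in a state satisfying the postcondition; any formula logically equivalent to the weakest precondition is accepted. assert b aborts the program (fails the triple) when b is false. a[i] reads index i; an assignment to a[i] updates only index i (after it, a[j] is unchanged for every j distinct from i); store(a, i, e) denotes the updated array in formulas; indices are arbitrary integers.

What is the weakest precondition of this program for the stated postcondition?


Working backward. After the program, the postcondition (not (buf[2] - 9 = r + 5)) -> (not (buf[3] < 2*r - 5)) must hold; in canonical form it is (not (buf[2] = r + 14)) -> (not (buf[3] < 2*r - 5)).
Before assert buf[4] + r - 4 < -9 and buf[r + 2] + buf[r] - 5 = -5: buf[4] + r < -5 and buf[r + 2] + buf[r] = 0 and ((not (buf[2] = r + 14)) -> (not (buf[3] < 2*r - 5)))
Before r := r - 8: buf[4] + r < 3 and buf[r - 6] + buf[r - 8] = 0 and ((not (buf[2] = r + 6)) -> (not (buf[3] < 2*r - 21)))
Answer: WP = buf[4] + r < 3 and buf[r - 6] + buf[r - 8] = 0 and ((not (buf[2] = r + 6)) -> (not (buf[3] < 2*r - 21)))


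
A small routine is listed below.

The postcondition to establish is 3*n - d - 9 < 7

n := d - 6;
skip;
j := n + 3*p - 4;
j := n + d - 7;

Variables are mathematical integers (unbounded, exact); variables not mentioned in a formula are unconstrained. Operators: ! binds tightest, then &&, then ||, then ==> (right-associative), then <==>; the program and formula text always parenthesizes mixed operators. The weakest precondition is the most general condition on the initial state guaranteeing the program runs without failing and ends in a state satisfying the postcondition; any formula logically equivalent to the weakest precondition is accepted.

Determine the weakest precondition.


Working backward. After the program, the postcondition 3*n - d - 9 < 7 must hold; in canonical form it is 3*n < d + 16.
Before j := n + d - 7: 3*n < d + 16
Before j := n + 3*p - 4: 3*n < d + 16
Before skip: 3*n < d + 16
Before n := d - 6: 2*d < 34
Answer: WP = 2*d < 34


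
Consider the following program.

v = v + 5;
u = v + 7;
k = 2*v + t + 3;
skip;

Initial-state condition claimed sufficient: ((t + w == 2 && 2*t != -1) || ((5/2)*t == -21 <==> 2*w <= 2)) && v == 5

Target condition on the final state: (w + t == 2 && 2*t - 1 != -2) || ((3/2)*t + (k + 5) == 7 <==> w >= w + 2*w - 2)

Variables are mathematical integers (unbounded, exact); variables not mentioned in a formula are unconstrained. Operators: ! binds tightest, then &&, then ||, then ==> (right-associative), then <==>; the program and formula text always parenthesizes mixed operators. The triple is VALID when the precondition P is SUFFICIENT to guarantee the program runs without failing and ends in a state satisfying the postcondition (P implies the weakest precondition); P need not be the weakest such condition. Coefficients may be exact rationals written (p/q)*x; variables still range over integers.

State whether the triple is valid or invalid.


Working backward. After the program, the postcondition (w + t == 2 && 2*t - 1 != -2) || ((3/2)*t + (k + 5) == 7 <==> w >= w + 2*w - 2) must hold; in canonical form it is (t + w == 2 && 2*t != -1) || (k + (3/2)*t == 2 <==> 2*w <= 2).
Before skip: (t + w == 2 && 2*t != -1) || (k + (3/2)*t == 2 <==> 2*w <= 2)
Before k := 2*v + t + 3: (t + w == 2 && 2*t != -1) || ((5/2)*t + 2*v == -1 <==> 2*w <= 2)
Before u := v + 7: (t + w == 2 && 2*t != -1) || ((5/2)*t + 2*v == -1 <==> 2*w <= 2)
Before v := v + 5: (t + w == 2 && 2*t != -1) || ((5/2)*t + 2*v == -11 <==> 2*w <= 2)
The weakest precondition is (t + w == 2 && 2*t != -1) || ((5/2)*t + 2*v == -11 <==> 2*w <= 2).
Check whether ((t + w == 2 && 2*t != -1) || ((5/2)*t == -21 <==> 2*w <= 2)) && v == 5 implies it.
Every state satisfying the precondition satisfies the weakest precondition: the implication holds.
Answer: valid


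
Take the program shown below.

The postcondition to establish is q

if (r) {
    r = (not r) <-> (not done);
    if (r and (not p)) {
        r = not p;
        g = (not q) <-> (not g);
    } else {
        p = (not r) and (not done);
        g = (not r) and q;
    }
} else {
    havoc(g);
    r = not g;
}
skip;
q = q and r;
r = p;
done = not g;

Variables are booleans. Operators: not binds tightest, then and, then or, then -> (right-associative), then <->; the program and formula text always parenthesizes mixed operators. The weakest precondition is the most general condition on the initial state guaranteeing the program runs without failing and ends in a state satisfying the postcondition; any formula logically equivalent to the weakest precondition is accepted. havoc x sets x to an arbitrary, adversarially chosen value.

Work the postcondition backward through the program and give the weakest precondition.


Working backward. After the program, q must hold.
Before done := not g: q
Before r := p: q
Before q := q and r: q and r
Before skip: q and r
Then branch requires ((((not r) <-> (not done)) and (not p)) -> (q and (not p))) and ((not (((not r) <-> (not done)) and (not p))) -> (q and ((not r) <-> (not done)))); else branch requires false.
Before the if: (r -> (((((not r) <-> (not done)) and (not p)) -> (q and (not p))) and ((not (((not r) <-> (not done)) and (not p))) -> (q and ((not r) <-> (not done)))))) and r
Answer: WP = (r -> (((((not r) <-> (not done)) and (not p)) -> (q and (not p))) and ((not (((not r) <-> (not done)) and (not p))) -> (q and ((not r) <-> (not done)))))) and r


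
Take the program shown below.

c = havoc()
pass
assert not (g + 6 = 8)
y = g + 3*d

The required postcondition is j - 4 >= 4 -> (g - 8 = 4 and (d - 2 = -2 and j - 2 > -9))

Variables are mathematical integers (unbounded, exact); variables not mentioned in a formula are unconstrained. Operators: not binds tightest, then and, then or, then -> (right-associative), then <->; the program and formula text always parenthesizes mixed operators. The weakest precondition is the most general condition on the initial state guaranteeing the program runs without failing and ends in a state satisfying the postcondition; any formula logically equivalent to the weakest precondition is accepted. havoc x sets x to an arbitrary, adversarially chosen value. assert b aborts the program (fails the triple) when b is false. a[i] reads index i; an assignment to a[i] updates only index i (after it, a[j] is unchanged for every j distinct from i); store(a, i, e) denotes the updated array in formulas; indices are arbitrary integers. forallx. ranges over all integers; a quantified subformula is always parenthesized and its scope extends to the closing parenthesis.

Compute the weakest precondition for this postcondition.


Working backward. After the program, the postcondition j - 4 >= 4 -> (g - 8 = 4 and (d - 2 = -2 and j - 2 > -9)) must hold; in canonical form it is j >= 8 -> (g = 12 and d = 0 and j > -7).
Before y := g + 3*d: j >= 8 -> (g = 12 and d = 0 and j > -7)
Before assert not (g + 6 = 8): (not (g = 2)) and (j >= 8 -> (g = 12 and d = 0 and j > -7))
Before skip: (not (g = 2)) and (j >= 8 -> (g = 12 and d = 0 and j > -7))
Before havoc c: (not (g = 2)) and (j >= 8 -> (g = 12 and d = 0 and j > -7))
Answer: WP = (not (g = 2)) and (j >= 8 -> (g = 12 and d = 0 and j > -7))


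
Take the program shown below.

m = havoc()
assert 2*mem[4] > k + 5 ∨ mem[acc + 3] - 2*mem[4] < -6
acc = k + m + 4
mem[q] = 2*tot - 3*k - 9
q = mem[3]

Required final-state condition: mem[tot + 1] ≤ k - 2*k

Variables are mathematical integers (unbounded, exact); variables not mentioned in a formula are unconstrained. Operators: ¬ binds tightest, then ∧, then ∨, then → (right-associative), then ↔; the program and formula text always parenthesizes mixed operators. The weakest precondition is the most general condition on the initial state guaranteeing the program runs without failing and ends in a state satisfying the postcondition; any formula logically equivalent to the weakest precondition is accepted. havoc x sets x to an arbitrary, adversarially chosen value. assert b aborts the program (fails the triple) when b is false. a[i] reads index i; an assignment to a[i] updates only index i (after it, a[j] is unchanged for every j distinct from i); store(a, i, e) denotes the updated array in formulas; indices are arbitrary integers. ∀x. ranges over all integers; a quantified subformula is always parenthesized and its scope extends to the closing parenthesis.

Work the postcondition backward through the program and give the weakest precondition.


Working backward. After the program, the postcondition mem[tot + 1] ≤ k - 2*k must hold; in canonical form it is mem[tot + 1] + k ≤ 0.
Before q := mem[3]: mem[tot + 1] + k ≤ 0
Before mem[q] := 2*tot - 3*k - 9: store(mem, q, -3*k + 2*tot - 9)[tot + 1] + k ≤ 0
Before acc := k + m + 4: store(mem, q, -3*k + 2*tot - 9)[tot + 1] + k ≤ 0
Before assert 2*mem[4] > k + 5 ∨ mem[acc + 3] - 2*mem[4] < -6: (2*mem[4] > k + 5 ∨ mem[acc + 3] < 2*mem[4] - 6) ∧ store(mem, q, -3*k + 2*tot - 9)[tot + 1] + k ≤ 0
Before havoc m: (2*mem[4] > k + 5 ∨ mem[acc + 3] < 2*mem[4] - 6) ∧ store(mem, q, -3*k + 2*tot - 9)[tot + 1] + k ≤ 0
Answer: WP = (2*mem[4] > k + 5 ∨ mem[acc + 3] < 2*mem[4] - 6) ∧ store(mem, q, -3*k + 2*tot - 9)[tot + 1] + k ≤ 0


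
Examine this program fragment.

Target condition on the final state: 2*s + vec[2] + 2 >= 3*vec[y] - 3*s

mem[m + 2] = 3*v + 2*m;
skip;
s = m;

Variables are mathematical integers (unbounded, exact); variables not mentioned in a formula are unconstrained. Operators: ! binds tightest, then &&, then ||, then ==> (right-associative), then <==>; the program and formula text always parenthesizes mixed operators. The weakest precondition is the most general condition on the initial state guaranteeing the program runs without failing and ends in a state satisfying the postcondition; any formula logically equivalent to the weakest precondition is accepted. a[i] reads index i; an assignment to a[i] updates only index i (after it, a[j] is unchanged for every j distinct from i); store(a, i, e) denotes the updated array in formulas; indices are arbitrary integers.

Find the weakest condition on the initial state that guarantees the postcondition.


Working backward. After the program, the postcondition 2*s + vec[2] + 2 >= 3*vec[y] - 3*s must hold; in canonical form it is vec[2] + 5*s >= 3*vec[y] - 2.
Before s := m: vec[2] + 5*m >= 3*vec[y] - 2
Before skip: vec[2] + 5*m >= 3*vec[y] - 2
Before mem[m + 2] := 3*v + 2*m: vec[2] + 5*m >= 3*vec[y] - 2
Answer: WP = vec[2] + 5*m >= 3*vec[y] - 2


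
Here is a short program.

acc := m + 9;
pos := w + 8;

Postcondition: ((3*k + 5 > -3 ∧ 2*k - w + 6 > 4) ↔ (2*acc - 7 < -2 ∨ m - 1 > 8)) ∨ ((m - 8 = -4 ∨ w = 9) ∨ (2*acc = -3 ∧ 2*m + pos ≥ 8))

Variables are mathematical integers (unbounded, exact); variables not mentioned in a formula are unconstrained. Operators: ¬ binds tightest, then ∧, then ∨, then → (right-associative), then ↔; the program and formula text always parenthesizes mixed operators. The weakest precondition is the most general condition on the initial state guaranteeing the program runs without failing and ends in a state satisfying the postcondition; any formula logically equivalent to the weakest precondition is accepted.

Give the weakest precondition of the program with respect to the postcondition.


Working backward. After the program, the postcondition ((3*k + 5 > -3 ∧ 2*k - w + 6 > 4) ↔ (2*acc - 7 < -2 ∨ m - 1 > 8)) ∨ ((m - 8 = -4 ∨ w = 9) ∨ (2*acc = -3 ∧ 2*m + pos ≥ 8)) must hold; in canonical form it is ((3*k > -8 ∧ 2*k > w - 2) ↔ (2*acc < 5 ∨ m > 9)) ∨ m = 4 ∨ w = 9 ∨ (2*acc = -3 ∧ 2*m + pos ≥ 8).
Before pos := w + 8: ((3*k > -8 ∧ 2*k > w - 2) ↔ (2*acc < 5 ∨ m > 9)) ∨ m = 4 ∨ w = 9 ∨ (2*acc = -3 ∧ 2*m + w ≥ 0)
Before acc := m + 9: ((3*k > -8 ∧ 2*k > w - 2) ↔ (2*m < -13 ∨ m > 9)) ∨ m = 4 ∨ w = 9 ∨ (2*m = -21 ∧ 2*m + w ≥ 0)
Answer: WP = ((3*k > -8 ∧ 2*k > w - 2) ↔ (2*m < -13 ∨ m > 9)) ∨ m = 4 ∨ w = 9 ∨ (2*m = -21 ∧ 2*m + w ≥ 0)


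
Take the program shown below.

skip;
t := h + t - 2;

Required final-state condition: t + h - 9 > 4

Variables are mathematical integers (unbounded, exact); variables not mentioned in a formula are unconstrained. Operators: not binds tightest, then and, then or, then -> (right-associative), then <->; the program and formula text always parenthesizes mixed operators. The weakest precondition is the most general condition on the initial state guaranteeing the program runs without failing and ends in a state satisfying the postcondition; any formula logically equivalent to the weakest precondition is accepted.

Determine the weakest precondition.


Working backward. After the program, the postcondition t + h - 9 > 4 must hold; in canonical form it is h + t > 13.
Before t := h + t - 2: 2*h + t > 15
Before skip: 2*h + t > 15
Answer: WP = 2*h + t > 15


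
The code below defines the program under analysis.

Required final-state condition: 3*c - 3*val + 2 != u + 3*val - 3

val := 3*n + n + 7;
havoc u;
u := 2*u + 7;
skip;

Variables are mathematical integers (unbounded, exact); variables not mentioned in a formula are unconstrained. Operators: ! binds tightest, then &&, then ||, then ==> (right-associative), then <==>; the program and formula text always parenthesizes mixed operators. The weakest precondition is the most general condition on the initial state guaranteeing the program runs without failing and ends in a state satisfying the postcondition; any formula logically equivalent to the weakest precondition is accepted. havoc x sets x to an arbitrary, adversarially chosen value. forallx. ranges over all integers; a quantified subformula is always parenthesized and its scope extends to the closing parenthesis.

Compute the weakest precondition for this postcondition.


Working backward. After the program, the postcondition 3*c - 3*val + 2 != u + 3*val - 3 must hold; in canonical form it is 3*c != u + 6*val - 5.
Before skip: 3*c != u + 6*val - 5
Before u := 2*u + 7: 3*c != 2*u + 6*val + 2
Before havoc u: forall u_1. 3*c != 2*u_1 + 6*val + 2
Before val := 3*n + n + 7: forall u_1. 3*c != 24*n + 2*u_1 + 44
Answer: WP = forall u_1. 3*c != 24*n + 2*u_1 + 44
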